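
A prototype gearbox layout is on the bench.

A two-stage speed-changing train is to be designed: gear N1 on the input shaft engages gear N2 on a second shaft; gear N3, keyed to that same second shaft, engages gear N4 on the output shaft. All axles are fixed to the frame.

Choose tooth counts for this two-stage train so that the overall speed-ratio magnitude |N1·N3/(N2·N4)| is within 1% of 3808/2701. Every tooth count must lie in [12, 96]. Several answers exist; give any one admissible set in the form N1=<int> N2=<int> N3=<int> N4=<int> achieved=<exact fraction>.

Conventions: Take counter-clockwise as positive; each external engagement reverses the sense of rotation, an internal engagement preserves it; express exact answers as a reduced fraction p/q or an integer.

N1=56 N2=37 N3=68 N4=73 achieved=3808/2701

class = fixed-axis compound train [2-stage, 3808/2701 wanted]
target = 3808/2701 in lowest terms: an exact hit needs N1·N3 = k·3808 and N2·N4 = k·2701 for one integer k, every count in [12, 96]; additionally prefer no 1:1 stage (N1 ≠ N2, N3 ≠ N4)
k = 1: N1·N3 = 3808 = 56·68, N2·N4 = 2701 = 37·73
achieved = 56·68/(37·73) = 3808/2701; |achieved − target| = 0 ≤ 952/67525 ✓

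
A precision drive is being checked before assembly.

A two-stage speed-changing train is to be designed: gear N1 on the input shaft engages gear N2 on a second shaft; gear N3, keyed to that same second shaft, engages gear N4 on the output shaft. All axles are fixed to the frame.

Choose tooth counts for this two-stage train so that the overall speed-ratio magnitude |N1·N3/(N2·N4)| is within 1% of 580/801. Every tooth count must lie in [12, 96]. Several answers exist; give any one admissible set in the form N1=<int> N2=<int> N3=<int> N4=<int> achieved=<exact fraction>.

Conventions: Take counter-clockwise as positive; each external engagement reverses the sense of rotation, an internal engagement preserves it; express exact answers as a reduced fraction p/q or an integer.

N1=20 N2=18 N3=58 N4=89 achieved=580/801

design class (target 580/801): fixed-axis compound train
target = 580/801 in lowest terms: an exact hit needs N1·N3 = k·580 and N2·N4 = k·801 for one integer k, every count in [12, 96]; additionally prefer no 1:1 stage (N1 ≠ N2, N3 ≠ N4)
k = 1: no 1:1-free in-range split of k·580 and k·801 into factor pairs; take k = 2
k = 2: N1·N3 = 1160 = 20·58, N2·N4 = 1602 = 18·89
achieved = 20·58/(18·89) = 580/801; |achieved − target| = 0 ≤ 29/4005 ✓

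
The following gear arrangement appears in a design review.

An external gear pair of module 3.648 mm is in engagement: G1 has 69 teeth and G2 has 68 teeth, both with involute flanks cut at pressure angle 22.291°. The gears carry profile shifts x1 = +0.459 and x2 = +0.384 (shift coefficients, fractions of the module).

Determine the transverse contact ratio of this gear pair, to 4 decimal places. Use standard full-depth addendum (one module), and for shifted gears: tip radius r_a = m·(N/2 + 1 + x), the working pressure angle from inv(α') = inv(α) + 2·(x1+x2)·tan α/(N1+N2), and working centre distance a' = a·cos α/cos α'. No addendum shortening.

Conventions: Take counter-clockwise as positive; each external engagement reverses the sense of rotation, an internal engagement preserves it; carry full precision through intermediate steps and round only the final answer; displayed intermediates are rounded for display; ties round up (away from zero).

topology: single-mesh involute geometry — m = 3.648, 69T/68T pair
base radii: r_b1 = 116.450695, r_b2 = 114.763003
tip radii: r_a1 = 131.178432, r_a2 = 129.080832
inv(α') = inv(22.291°) + 2·(+0.459+0.384)·tan α/(69+68) = 0.02594009  ⇒  α' = 23.88095°
a' = a·cos α / cos α' = 249.8880·cos 22.291°/cos 23.88095° = 252.861531
action lengths: √(r_a1²−r_b1²) = 60.390535, √(r_a2²−r_b2²) = 59.087344
base pitch p_b = π·m·cos α = 10.604077
CR = (60.390535 + 59.087344 − 252.861531·sin 23.88095°)/10.604077 = 1.613532
contact ratio ≈ 1.6135

1.6135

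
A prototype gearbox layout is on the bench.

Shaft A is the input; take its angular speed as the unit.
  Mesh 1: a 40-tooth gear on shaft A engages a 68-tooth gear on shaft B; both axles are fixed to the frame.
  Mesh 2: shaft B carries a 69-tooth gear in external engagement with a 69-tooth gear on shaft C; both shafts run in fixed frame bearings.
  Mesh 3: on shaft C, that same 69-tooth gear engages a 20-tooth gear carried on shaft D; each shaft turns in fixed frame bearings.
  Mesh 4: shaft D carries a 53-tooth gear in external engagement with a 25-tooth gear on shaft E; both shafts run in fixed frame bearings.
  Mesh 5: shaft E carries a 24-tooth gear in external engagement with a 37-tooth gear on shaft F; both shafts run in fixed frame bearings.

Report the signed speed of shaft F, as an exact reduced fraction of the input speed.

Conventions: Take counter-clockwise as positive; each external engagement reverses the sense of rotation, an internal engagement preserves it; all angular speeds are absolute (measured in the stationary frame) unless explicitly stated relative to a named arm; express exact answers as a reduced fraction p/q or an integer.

5-mesh fixed-axis compound train (all bearings frame-fixed)
mesh 1 [40T→68T]: |ω|/ω_in = 1×40/68 = 10/17, sense flips to −
mesh 2 [69T→69T]: |ω|/ω_in = (10/17)×69/69 = 10/17, sense flips to +
mesh 3 [69T→20T]: |ω|/ω_in = (10/17)×69/20 = 69/34, sense flips to −
mesh 4 [53T→25T]: |ω|/ω_in = (69/34)×53/25 = 3657/850, sense flips to +
mesh 5 [24T→37T]: |ω|/ω_in = (3657/850)×24/37 = 43884/15725, sense flips to −
signed output speed (× input speed) = -43884/15725

-43884/15725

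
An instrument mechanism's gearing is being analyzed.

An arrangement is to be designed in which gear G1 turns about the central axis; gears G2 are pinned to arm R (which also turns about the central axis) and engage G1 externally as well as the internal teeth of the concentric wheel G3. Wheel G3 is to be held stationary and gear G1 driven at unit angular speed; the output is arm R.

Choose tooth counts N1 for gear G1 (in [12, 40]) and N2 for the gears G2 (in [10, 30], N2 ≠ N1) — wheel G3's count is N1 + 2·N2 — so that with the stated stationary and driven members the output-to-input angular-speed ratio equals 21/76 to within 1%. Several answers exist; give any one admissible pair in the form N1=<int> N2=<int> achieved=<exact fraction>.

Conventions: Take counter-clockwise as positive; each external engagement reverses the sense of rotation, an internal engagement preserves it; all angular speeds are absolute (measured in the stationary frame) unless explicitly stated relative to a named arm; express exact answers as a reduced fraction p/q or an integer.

N1=21 N2=17 achieved=21/76

topology: planetary set — design target 21/76, arm = carrier (Willis)
Willis with ω_ring = 0: ω_arm/ω_sun = N1/(N1+N3); set equal to 21/76  ⇒  N3/N1 = 1/(21/76) − 1 = 55/21
N3 = N1 + 2·N2  ⇒  N2/N1 = (N3/N1 − 1)/2 = (55/21 − 1)/2 = 17/21
smallest multiple with N1 ≥ 12 and N2 ≥ 10: k = 1  ⇒  N1 = 1·21 = 21, N2 = 1·17 = 17 (N1 ≤ 40, N2 ≤ 30, N2 ≠ N1 ✓), N3 = 21 + 2·17 = 55
check: N1/(N1+N3) with N1 = 21, N3 = 55 gives 21/76; |achieved − target| = 0 ≤ 21/7600 ✓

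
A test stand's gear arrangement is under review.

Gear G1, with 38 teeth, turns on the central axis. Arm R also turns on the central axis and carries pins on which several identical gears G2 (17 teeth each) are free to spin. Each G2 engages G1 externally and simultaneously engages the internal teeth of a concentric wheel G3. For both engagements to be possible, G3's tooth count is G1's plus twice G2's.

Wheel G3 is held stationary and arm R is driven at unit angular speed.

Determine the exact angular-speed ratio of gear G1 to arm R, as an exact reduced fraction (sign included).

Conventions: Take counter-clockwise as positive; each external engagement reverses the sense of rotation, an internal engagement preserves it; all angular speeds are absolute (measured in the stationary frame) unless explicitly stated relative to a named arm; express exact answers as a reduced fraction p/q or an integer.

topology: planetary set — G1 38T / G2 17T / G3 72T, arm = carrier (Willis)
ring teeth: 38 + 2·17 = 72
38(ω_sun−ω_arm) = −72(ω_ring−ω_arm),  ω_ring = 0, ω_arm = 1
ω_sun = 1 − (72/38)(0−1) = 55/19
ω_out/ω_in = 55/19

55/19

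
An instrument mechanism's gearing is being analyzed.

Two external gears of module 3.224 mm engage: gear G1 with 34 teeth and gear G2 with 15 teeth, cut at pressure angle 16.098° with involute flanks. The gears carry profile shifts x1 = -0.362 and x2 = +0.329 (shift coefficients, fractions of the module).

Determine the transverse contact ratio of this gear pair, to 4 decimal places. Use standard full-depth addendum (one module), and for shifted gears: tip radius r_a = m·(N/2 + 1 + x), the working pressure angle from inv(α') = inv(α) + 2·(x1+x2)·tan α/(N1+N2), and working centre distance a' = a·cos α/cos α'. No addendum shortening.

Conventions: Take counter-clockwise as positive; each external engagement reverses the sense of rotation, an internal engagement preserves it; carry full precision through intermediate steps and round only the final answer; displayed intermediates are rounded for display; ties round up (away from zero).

1.6851

recognized (one external pair, fixed centres): single-mesh tooth geometry, m = 3.224, N1 = 34, N2 = 15
base radii: r_b1 = 52.658914, r_b2 = 23.231874
tip radii: r_a1 = 56.864912, r_a2 = 28.464696
inv(α') = inv(16.098°) + 2·(-0.362+0.329)·tan α/(34+15) = 0.00724553  ⇒  α' = 15.82577°
a' = a·cos α / cos α' = 78.9880·cos 16.098°/cos 15.82577° = 78.880727
action lengths: √(r_a1²−r_b1²) = 21.462920, √(r_a2²−r_b2²) = 16.447460
base pitch p_b = π·m·cos α = 9.731345
CR = (21.462920 + 16.447460 − 78.880727·sin 15.82577°)/9.731345 = 1.685130
contact ratio ≈ 1.6851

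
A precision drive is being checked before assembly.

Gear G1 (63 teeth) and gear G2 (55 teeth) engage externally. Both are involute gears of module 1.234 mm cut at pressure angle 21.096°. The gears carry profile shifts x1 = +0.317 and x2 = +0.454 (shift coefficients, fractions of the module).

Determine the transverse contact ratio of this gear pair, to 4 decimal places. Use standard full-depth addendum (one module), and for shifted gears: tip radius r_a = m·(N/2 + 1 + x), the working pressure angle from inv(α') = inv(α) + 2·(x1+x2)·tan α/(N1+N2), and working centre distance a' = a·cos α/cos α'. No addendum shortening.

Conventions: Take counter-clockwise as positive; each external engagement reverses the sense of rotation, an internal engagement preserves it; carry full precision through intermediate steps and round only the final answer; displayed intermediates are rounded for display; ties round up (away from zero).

topology: single-mesh involute geometry — m = 1.234, 63T/55T pair
base radii: r_b1 = 36.265814, r_b2 = 31.660631
tip radii: r_a1 = 40.496178, r_a2 = 35.729236
inv(α') = inv(21.096°) + 2·(+0.317+0.454)·tan α/(63+55) = 0.02263442  ⇒  α' = 22.86728°
a' = a·cos α / cos α' = 72.8060·cos 21.096°/cos 22.86728° = 73.720313
action lengths: √(r_a1²−r_b1²) = 18.020299, √(r_a2²−r_b2²) = 16.558465
base pitch p_b = π·m·cos α = 3.616902
CR = (18.020299 + 16.558465 − 73.720313·sin 22.86728°)/3.616902 = 1.639858
contact ratio ≈ 1.6399

1.6399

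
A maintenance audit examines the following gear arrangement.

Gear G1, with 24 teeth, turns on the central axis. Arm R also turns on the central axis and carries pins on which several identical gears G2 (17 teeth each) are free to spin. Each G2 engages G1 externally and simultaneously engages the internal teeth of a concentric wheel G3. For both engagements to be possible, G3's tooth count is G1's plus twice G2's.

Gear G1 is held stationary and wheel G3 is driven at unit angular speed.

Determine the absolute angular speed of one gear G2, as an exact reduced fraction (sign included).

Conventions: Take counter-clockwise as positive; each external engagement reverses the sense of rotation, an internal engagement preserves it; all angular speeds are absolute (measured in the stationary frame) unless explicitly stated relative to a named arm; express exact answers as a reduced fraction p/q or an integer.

29/17

planetary set (24T centre, 17T on arm, 58T internal) — Willis relation
ring teeth: 24 + 2·17 = 58
24(ω_sun−ω_arm) = −58(ω_ring−ω_arm),  ω_sun = 0, ω_ring = 1
24(0−ω_arm) = −58(1−ω_arm)  ⇒  82·ω_arm = 58  ⇒  ω_arm = 29/41
sun–planet mesh: 24·(0−29/41) = −17·(ω_p−ω_arm)  ⇒  ω_p−ω_arm = 696/697
ω_p = 29/41 + 696/697 = 29/17
exact speed ratio = 29/17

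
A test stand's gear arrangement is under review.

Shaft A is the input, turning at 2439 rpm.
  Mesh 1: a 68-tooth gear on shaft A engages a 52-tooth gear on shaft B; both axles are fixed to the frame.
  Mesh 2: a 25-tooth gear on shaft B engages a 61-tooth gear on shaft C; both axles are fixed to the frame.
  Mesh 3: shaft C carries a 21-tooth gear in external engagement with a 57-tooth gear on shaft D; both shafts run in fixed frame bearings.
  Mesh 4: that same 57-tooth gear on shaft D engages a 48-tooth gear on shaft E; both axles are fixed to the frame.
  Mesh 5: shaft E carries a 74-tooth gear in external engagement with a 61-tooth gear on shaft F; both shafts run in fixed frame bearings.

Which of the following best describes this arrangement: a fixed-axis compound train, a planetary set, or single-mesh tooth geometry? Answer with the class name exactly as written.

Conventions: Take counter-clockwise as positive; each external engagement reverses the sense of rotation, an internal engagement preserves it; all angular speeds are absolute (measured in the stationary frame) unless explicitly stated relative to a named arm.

5-mesh fixed-axis compound train (all bearings frame-fixed)
classification: fixed-axis compound train

fixed-axis compound train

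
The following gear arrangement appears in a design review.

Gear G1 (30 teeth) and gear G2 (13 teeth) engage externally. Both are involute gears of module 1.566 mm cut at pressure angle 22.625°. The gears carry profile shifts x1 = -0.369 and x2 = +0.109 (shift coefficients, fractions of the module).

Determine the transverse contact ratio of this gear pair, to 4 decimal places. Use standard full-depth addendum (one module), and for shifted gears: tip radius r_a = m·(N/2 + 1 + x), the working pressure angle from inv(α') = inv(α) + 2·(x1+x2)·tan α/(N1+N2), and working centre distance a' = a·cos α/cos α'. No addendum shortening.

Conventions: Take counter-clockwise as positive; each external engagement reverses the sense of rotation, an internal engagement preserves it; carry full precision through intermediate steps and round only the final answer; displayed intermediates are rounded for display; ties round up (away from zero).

1.5150

class = single-mesh tooth geometry [involute pair 30T × 13T, m = 1.566]
base radii: r_b1 = 21.682267, r_b2 = 9.395649
tip radii: r_a1 = 24.478146, r_a2 = 11.915694
inv(α') = inv(22.625°) + 2·(-0.369+0.109)·tan α/(30+13) = 0.01685108  ⇒  α' = 20.80603°
a' = a·cos α / cos α' = 33.6690·cos 22.625°/cos 20.80603° = 33.245941
action lengths: √(r_a1²−r_b1²) = 11.360410, √(r_a2²−r_b2²) = 7.328406
base pitch p_b = π·m·cos α = 4.541123
CR = (11.360410 + 7.328406 − 33.245941·sin 20.80603°)/4.541123 = 1.514973
contact ratio ≈ 1.5150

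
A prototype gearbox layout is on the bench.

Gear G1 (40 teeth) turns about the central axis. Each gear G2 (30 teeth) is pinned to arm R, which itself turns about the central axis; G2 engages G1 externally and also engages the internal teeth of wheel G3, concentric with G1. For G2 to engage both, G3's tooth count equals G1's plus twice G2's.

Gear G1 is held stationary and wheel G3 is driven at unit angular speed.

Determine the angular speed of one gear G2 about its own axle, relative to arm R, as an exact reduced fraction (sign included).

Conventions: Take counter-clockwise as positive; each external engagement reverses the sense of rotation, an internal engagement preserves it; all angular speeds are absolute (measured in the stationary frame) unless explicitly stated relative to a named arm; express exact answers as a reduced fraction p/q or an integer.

20/21

recognized (axles ride arm R): planetary set, 40/30/100 teeth
ring teeth: 40 + 2·30 = 100
40(ω_sun−ω_arm) = −100(ω_ring−ω_arm),  ω_sun = 0, ω_ring = 1
40(0−ω_arm) = −100(1−ω_arm)  ⇒  140·ω_arm = 100  ⇒  ω_arm = 5/7
sun–planet mesh: 40·(0−5/7) = −30·(ω_p−ω_arm)  ⇒  ω_p−ω_arm = 20/21
exact speed ratio = 20/21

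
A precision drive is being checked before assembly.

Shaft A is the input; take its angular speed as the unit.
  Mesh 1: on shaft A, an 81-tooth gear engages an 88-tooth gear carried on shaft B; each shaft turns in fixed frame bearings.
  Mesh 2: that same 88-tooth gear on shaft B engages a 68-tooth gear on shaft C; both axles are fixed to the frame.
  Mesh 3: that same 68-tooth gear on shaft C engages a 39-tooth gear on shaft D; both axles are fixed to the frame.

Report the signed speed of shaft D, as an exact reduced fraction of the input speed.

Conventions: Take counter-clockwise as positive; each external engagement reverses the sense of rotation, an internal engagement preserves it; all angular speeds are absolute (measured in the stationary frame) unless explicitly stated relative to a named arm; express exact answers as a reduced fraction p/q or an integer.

3-mesh fixed-axis compound train (all bearings frame-fixed)
mesh 1 [81T→88T]: |ω|/ω_in = 1×81/88 = 81/88, sense flips to −
mesh 2 [88T→68T]: |ω|/ω_in = (81/88)×88/68 = 81/68, sense flips to +
mesh 3 [68T→39T]: |ω|/ω_in = (81/68)×68/39 = 27/13, sense flips to −
signed output speed (× input speed) = -27/13

-27/13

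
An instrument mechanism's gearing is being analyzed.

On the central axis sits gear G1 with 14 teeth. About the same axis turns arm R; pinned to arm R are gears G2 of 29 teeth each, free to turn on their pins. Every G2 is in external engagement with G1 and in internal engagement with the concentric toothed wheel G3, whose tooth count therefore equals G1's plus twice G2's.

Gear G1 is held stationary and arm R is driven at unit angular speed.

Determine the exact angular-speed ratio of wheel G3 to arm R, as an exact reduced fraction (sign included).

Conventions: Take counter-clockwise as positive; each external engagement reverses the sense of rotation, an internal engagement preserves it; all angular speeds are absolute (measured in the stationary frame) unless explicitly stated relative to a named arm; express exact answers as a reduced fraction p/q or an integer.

class = planetary set [G3 = 14+2·29 = 72; Willis about the carrier]
ring teeth: 14 + 2·29 = 72
14(ω_sun−ω_arm) = −72(ω_ring−ω_arm),  ω_sun = 0, ω_arm = 1
ω_ring = 1 − (14/72)(0−1) = 43/36
ω_out/ω_in = 43/36

43/36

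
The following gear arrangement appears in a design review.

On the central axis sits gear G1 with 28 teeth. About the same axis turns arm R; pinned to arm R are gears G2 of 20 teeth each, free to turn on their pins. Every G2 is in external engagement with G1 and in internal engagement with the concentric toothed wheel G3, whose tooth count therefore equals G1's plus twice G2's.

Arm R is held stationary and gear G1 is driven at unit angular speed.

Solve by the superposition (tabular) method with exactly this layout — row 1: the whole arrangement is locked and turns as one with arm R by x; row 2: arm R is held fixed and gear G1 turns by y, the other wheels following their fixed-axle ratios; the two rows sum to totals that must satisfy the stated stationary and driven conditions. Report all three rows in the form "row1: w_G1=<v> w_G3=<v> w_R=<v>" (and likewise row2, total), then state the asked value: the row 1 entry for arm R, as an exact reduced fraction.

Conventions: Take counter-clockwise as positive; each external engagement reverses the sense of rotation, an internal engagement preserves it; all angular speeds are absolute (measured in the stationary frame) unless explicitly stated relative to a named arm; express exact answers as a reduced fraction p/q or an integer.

topology: planetary set — G1 28T / G2 20T / G3 68T, arm = carrier (Willis)
superposition row 1 [locked train]: every member turns x
superposition row 2 [arm held]: sun y, ring −(28/68)·y, arm 0
boundary: total ω_arm = x = 0 and total ω_sun = x + y = 1  ⇒  y = 1, x = 0
row 2 ring = −(28/68)·1 = -7/17
totals (row 1 + row 2): sun 0 + 1 = 1, ring 0 + (-7/17) = -7/17, arm 0 + 0 = 0
asked cell (row1, arm) = 0

row1: w_G1=0 w_G3=0 w_R=0
row2: w_G1=1 w_G3=-7/17 w_R=0
total: w_G1=1 w_G3=-7/17 w_R=0
asked value: 0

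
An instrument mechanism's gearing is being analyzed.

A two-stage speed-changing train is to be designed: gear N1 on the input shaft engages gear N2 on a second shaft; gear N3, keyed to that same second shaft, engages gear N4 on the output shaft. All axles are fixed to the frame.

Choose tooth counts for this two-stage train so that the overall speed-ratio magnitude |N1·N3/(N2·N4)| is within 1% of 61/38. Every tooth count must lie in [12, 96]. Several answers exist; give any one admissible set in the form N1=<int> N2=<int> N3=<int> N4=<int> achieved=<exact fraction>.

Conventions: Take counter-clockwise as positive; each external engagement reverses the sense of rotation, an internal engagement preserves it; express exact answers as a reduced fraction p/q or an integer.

N1=12 N2=38 N3=61 N4=12 achieved=61/38

topology: fixed-axis compound train — 2 stages, target 61/38
target = 61/38 in lowest terms: an exact hit needs N1·N3 = k·61 and N2·N4 = k·38 for one integer k, every count in [12, 96]; additionally prefer no 1:1 stage (N1 ≠ N2, N3 ≠ N4)
k = 1…11: no 1:1-free in-range split of k·61 and k·38 into factor pairs; take k = 12
k = 12: N1·N3 = 732 = 12·61, N2·N4 = 456 = 38·12
achieved = 12·61/(38·12) = 61/38; |achieved − target| = 0 ≤ 61/3800 ✓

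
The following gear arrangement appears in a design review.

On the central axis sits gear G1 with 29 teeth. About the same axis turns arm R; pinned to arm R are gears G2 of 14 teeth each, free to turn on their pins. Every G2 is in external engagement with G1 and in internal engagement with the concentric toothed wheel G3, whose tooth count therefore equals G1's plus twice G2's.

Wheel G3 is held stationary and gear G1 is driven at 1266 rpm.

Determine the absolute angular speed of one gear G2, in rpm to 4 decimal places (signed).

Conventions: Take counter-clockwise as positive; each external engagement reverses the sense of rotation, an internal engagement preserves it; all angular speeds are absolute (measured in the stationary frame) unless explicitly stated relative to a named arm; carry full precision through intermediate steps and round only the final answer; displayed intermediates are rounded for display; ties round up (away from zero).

planetary set (29T centre, 14T on arm, 57T internal) — Willis relation
normalise by the input: solve with ω_sun = 1, then scale by 1266 rpm
ring teeth: 29 + 2·14 = 57
29(ω_sun−ω_arm) = −57(ω_ring−ω_arm),  ω_ring = 0, ω_sun = 1
29(1−ω_arm) = −57(0−ω_arm)  ⇒  86·ω_arm = 29  ⇒  ω_arm = 29/86
sun–planet mesh: 29·(1−29/86) = −14·(ω_p−ω_arm)  ⇒  ω_p−ω_arm = -1653/1204
ω_p = 29/86 − 1653/1204 = -29/28
scale: ω_p = -29/28 × 1266 rpm = -1311.2143 rpm

-1311.2143 rpm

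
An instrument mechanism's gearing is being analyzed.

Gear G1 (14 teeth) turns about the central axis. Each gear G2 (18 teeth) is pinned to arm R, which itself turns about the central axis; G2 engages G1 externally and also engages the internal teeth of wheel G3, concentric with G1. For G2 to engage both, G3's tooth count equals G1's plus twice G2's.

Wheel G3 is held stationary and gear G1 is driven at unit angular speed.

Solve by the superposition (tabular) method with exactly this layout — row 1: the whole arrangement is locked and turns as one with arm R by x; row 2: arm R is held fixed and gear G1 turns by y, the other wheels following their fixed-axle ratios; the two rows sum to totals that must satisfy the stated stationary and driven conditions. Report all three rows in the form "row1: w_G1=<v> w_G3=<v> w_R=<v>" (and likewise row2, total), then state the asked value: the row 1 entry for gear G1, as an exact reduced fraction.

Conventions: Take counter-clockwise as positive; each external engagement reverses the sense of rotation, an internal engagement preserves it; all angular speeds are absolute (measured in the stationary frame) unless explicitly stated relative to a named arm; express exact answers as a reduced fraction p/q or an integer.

topology: planetary set — G1 14T / G2 18T / G3 50T, arm = carrier (Willis)
row 1 — lock + rotate with arm: ω_sun = ω_ring = ω_arm = x
row 2 — arm fixed, fixed-axis ratios: sun y, ring −(14/50)·y, arm 0
boundary: total ω_ring = x − (14/50)·y = 0 and total ω_sun = x + y = 1  ⇒  y = 25/32, x = 7/32
row 2 ring = −(14/50)·25/32 = -7/32
totals (row 1 + row 2): sun 7/32 + 25/32 = 1, ring 7/32 + (-7/32) = 0, arm 7/32 + 0 = 7/32
asked cell (row1, sun) = 7/32

row1: w_G1=7/32 w_G3=7/32 w_R=7/32
row2: w_G1=25/32 w_G3=-7/32 w_R=0
total: w_G1=1 w_G3=0 w_R=7/32
asked value: 7/32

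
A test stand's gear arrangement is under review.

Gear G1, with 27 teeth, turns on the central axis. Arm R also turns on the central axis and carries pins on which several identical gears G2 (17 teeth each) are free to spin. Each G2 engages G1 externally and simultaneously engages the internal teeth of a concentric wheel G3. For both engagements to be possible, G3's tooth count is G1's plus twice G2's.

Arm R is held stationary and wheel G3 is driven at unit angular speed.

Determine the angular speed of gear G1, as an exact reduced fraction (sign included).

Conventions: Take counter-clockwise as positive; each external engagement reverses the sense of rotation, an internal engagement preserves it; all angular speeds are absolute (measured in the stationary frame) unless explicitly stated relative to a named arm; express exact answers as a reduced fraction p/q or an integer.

class = planetary set [G3 = 27+2·17 = 61; Willis about the carrier]
ring teeth: 27 + 2·17 = 61
27(ω_sun−ω_arm) = −61(ω_ring−ω_arm),  ω_arm = 0, ω_ring = 1
ω_sun = 0 − (61/27)(1−0) = -61/27
exact speed ratio = -61/27

-61/27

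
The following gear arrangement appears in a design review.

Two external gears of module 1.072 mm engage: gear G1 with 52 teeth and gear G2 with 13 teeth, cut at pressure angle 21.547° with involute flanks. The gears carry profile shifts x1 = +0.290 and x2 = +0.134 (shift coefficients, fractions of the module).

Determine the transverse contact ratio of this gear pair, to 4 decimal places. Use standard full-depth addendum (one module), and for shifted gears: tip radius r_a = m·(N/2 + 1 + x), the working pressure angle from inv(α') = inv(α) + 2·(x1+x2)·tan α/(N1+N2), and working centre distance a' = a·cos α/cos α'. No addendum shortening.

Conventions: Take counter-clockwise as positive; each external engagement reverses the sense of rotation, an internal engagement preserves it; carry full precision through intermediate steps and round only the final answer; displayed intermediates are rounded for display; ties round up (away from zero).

recognized (one external pair, fixed centres): single-mesh tooth geometry, m = 1.072, N1 = 52, N2 = 13
base radii: r_b1 = 25.924210, r_b2 = 6.481053
tip radii: r_a1 = 29.254880, r_a2 = 8.183648
inv(α') = inv(21.547°) + 2·(+0.290+0.134)·tan α/(52+13) = 0.02394366  ⇒  α' = 23.28062°
a' = a·cos α / cos α' = 34.8400·cos 21.547°/cos 23.28062° = 35.277558
action lengths: √(r_a1²−r_b1²) = 13.556671, √(r_a2²−r_b2²) = 4.996804
base pitch p_b = π·m·cos α = 3.132435
CR = (13.556671 + 4.996804 − 35.277558·sin 23.28062°)/3.132435 = 1.471875
contact ratio ≈ 1.4719

1.4719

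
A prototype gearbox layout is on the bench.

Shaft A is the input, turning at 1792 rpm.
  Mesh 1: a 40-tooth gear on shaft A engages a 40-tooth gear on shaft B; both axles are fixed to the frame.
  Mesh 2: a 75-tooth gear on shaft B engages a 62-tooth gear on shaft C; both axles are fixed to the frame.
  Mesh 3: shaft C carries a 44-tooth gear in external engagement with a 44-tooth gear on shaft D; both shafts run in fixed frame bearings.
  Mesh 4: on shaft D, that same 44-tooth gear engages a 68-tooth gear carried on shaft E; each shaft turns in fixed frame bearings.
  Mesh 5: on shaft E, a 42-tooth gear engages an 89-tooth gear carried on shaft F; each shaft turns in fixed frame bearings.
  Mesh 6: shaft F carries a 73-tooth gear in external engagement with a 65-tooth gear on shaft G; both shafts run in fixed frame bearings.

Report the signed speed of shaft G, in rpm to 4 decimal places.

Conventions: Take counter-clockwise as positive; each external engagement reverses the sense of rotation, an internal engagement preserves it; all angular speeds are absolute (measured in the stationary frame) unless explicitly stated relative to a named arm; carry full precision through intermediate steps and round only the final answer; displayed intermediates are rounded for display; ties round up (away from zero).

topology: fixed-axis compound train — 6 meshes, A→G
mesh 1 [40T→40T]: ω = 1792.0000×40/40 = 1792.0000 rpm, sense flips to −
mesh 2 [75T→62T]: ω = 1792.0000×75/62 = 2167.7419 rpm, sense flips to +
mesh 3 [44T→44T]: ω = 2167.7419×44/44 = 2167.7419 rpm, sense flips to −
mesh 4 [44T→68T]: ω = 2167.7419×44/68 = 1402.6565 rpm, sense flips to +
mesh 5 [42T→89T]: ω = 1402.6565×42/89 = 661.9278 rpm, sense flips to −
mesh 6 [73T→65T]: ω = 661.9278×73/65 = 743.3958 rpm, sense flips to +
signed output speed = +743.3958 rpm

+743.3958 rpm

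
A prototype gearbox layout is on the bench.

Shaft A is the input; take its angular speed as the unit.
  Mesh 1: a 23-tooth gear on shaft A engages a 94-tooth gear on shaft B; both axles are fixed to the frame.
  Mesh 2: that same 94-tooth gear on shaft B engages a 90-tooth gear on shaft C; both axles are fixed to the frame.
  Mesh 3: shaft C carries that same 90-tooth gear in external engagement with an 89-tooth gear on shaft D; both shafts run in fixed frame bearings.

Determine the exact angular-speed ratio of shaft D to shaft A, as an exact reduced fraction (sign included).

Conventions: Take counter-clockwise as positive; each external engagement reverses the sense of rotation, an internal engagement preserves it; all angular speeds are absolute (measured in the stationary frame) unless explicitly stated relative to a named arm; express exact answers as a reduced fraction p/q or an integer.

-23/89

class = fixed-axis compound train [3 meshes; 3 ratios multiply, 3 sense flips]
mesh 1 [23T→94T]: running ratio 23/94, sense −
mesh 2 [94T→90T]: running ratio 23/90, sense +
mesh 3 [90T→89T]: running ratio 23/89, sense −
ω_out/ω_in = -23/89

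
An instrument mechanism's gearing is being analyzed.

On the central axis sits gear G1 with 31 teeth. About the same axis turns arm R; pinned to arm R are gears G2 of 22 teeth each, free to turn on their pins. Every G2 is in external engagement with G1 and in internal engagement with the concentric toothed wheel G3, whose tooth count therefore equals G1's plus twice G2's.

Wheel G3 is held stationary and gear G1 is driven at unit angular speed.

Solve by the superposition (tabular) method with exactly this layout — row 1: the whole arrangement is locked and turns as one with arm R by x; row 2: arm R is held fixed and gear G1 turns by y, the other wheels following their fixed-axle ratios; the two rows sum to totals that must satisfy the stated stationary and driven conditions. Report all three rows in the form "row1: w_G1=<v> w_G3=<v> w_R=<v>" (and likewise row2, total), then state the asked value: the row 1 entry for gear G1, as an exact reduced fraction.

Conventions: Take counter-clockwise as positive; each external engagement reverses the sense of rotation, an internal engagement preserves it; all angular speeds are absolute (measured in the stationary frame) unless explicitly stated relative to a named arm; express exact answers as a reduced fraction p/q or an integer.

recognized (axles ride arm R): planetary set, 31/22/75 teeth
superposition row 1 [locked train]: every member turns x
row 2 (arm held, sun turns y): ω_ring = −(31/75)·y, ω_arm = 0
boundary: total ω_ring = x − (31/75)·y = 0 and total ω_sun = x + y = 1  ⇒  y = 75/106, x = 31/106
row 2 ring = −(31/75)·75/106 = -31/106
totals (row 1 + row 2): sun 31/106 + 75/106 = 1, ring 31/106 + (-31/106) = 0, arm 31/106 + 0 = 31/106
asked cell (row1, sun) = 31/106

row1: w_G1=31/106 w_G3=31/106 w_R=31/106
row2: w_G1=75/106 w_G3=-31/106 w_R=0
total: w_G1=1 w_G3=0 w_R=31/106
asked value: 31/106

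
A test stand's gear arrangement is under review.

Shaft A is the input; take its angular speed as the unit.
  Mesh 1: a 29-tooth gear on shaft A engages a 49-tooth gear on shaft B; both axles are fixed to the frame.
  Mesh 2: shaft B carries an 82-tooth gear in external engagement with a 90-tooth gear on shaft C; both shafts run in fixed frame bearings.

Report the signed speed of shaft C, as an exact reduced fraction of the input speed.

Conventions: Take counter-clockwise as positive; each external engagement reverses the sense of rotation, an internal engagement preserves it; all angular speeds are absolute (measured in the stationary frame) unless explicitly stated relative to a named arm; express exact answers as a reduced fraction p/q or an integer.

1189/2205

2-mesh fixed-axis compound train (all bearings frame-fixed)
mesh 1 [29T→49T]: |ω|/ω_in = 1×29/49 = 29/49, sense flips to −
mesh 2 [82T→90T]: |ω|/ω_in = (29/49)×82/90 = 1189/2205, sense flips to +
signed output speed (× input speed) = 1189/2205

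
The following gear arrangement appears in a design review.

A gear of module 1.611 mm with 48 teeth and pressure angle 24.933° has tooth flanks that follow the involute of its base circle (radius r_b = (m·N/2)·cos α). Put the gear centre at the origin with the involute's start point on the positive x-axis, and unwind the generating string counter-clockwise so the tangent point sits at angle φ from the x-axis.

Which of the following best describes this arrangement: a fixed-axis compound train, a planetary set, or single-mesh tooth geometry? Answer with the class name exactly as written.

recognized (one wheel, involute flank): single-mesh tooth geometry, m = 1.611, N = 48
classification: single-mesh tooth geometry

single-mesh tooth geometry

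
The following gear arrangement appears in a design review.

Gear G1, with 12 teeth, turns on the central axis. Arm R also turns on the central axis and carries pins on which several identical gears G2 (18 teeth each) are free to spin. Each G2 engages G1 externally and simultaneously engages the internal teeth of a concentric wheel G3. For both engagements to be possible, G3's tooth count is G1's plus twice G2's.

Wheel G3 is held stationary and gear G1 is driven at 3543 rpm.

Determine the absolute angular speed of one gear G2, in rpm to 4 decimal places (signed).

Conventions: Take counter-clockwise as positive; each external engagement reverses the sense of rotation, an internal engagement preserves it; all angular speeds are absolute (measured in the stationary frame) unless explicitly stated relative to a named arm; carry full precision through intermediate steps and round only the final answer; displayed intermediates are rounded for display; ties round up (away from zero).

-1181.0000 rpm

planetary set (12T centre, 18T on arm, 48T internal) — Willis relation
normalise by the input: solve with ω_sun = 1, then scale by 3543 rpm
ring teeth: 12 + 2·18 = 48
12(ω_sun−ω_arm) = −48(ω_ring−ω_arm),  ω_ring = 0, ω_sun = 1
12(1−ω_arm) = −48(0−ω_arm)  ⇒  60·ω_arm = 12  ⇒  ω_arm = 1/5
sun–planet mesh: 12·(1−1/5) = −18·(ω_p−ω_arm)  ⇒  ω_p−ω_arm = -8/15
ω_p = 1/5 − 8/15 = -1/3
scale: ω_p = -1/3 × 3543 rpm = -1181.0000 rpm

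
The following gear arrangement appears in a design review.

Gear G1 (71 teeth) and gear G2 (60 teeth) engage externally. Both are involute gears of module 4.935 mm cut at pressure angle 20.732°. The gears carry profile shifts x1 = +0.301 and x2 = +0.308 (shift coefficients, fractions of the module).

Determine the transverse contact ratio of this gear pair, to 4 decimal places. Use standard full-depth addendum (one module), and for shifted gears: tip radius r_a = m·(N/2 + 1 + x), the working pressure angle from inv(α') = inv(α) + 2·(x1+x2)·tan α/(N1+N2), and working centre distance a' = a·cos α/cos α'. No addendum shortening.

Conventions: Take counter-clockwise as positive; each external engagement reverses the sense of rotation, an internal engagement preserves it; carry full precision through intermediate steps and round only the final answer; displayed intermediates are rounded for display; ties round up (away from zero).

recognized (one external pair, fixed centres): single-mesh tooth geometry, m = 4.935, N1 = 71, N2 = 60
base radii: r_b1 = 163.848167, r_b2 = 138.463239
tip radii: r_a1 = 181.612935, r_a2 = 154.504980
inv(α') = inv(20.732°) + 2·(+0.301+0.308)·tan α/(71+60) = 0.02018448  ⇒  α' = 22.04577°
a' = a·cos α / cos α' = 323.2425·cos 20.732°/cos 22.04577° = 326.158722
action lengths: √(r_a1²−r_b1²) = 78.339239, √(r_a2²−r_b2²) = 68.554505
base pitch p_b = π·m·cos α = 14.499837
CR = (78.339239 + 68.554505 − 326.158722·sin 22.04577°)/14.499837 = 1.687675
contact ratio ≈ 1.6877

1.6877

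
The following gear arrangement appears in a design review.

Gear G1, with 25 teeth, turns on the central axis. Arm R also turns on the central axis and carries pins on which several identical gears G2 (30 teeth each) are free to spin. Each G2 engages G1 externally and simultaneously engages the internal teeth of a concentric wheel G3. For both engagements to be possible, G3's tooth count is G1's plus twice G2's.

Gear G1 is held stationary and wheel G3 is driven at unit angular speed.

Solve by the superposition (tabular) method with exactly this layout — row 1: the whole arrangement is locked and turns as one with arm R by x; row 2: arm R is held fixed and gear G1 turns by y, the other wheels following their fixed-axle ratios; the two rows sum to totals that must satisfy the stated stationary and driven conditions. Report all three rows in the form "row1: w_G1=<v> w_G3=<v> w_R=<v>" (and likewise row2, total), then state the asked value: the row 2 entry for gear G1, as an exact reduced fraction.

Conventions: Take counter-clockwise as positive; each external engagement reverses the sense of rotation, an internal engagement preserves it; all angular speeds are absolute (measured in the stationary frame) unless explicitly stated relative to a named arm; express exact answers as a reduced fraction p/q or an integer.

row1: w_G1=17/22 w_G3=17/22 w_R=17/22
row2: w_G1=-17/22 w_G3=5/22 w_R=0
total: w_G1=0 w_G3=1 w_R=17/22
asked value: -17/22

class = planetary set [G3 = 25+2·30 = 85; Willis about the carrier]
row 1 — lock + rotate with arm: ω_sun = ω_ring = ω_arm = x
row 2 — arm fixed, fixed-axis ratios: sun y, ring −(25/85)·y, arm 0
boundary: total ω_sun = x + y = 0 and total ω_ring = x − (25/85)·y = 1  ⇒  y = -17/22, x = 17/22
row 2 ring = −(25/85)·(-17/22) = 5/22
totals (row 1 + row 2): sun 17/22 + (-17/22) = 0, ring 17/22 + 5/22 = 1, arm 17/22 + 0 = 17/22
asked cell (row2, sun) = -17/22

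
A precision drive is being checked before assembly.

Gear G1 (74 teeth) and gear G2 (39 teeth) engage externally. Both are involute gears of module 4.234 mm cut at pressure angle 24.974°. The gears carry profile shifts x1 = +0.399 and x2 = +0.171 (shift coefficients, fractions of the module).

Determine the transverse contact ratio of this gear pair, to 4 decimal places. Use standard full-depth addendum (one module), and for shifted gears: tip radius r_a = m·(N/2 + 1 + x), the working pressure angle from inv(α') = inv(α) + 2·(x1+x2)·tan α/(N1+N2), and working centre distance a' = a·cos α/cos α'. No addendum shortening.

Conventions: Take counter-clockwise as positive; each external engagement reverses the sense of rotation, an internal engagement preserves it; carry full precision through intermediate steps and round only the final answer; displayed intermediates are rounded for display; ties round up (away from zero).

topology: single-mesh involute geometry — m = 4.234, 74T/39T pair
base radii: r_b1 = 142.010394, r_b2 = 74.843316
tip radii: r_a1 = 162.581366, r_a2 = 87.521014
inv(α') = inv(24.974°) + 2·(+0.399+0.171)·tan α/(74+39) = 0.03457556  ⇒  α' = 26.15039°
a' = a·cos α / cos α' = 239.2210·cos 24.974°/cos 26.15039° = 241.581968
action lengths: √(r_a1²−r_b1²) = 79.156481, √(r_a2²−r_b2²) = 45.369659
base pitch p_b = π·m·cos α = 12.057806
CR = (79.156481 + 45.369659 − 241.581968·sin 26.15039°)/12.057806 = 1.497288
contact ratio ≈ 1.4973

1.4973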